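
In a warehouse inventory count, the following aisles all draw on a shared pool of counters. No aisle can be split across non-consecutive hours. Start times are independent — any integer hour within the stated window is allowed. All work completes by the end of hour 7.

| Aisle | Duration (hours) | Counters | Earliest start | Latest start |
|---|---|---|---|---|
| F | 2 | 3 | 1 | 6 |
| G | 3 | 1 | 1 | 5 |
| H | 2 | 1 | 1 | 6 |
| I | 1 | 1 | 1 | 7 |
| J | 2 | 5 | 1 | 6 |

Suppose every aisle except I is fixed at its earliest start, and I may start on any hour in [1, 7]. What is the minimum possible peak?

10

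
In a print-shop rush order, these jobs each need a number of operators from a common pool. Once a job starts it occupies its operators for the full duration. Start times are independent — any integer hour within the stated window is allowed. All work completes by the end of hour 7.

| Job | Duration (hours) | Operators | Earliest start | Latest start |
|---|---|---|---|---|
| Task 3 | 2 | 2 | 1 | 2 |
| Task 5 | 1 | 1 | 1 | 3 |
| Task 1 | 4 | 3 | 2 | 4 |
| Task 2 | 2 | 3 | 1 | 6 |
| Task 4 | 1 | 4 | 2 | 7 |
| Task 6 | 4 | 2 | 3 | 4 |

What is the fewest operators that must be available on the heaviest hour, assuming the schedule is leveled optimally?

Early-start (Task 3@1, Task 5@1, Task 1@2, Task 2@1, Task 4@2, Task 6@3) gives peak 12: h1:6  h2:12  h3:5  h4:5  h5:5  h6:2  h7:0.
Shift Task 5→3, Task 1→4, Task 4→3, Task 6→4.
Schedule Task 3@1, Task 5@3, Task 1@4, Task 2@1, Task 4@3, Task 6@4: h1:5  h2:5  h3:5  h4:5  h5:5  h6:5  h7:5 — peak 5.
Total operator-hours = 35 over 7 hours ⇒ peak ≥ ⌈35/7⌉ = 5, so 5 is optimal.

5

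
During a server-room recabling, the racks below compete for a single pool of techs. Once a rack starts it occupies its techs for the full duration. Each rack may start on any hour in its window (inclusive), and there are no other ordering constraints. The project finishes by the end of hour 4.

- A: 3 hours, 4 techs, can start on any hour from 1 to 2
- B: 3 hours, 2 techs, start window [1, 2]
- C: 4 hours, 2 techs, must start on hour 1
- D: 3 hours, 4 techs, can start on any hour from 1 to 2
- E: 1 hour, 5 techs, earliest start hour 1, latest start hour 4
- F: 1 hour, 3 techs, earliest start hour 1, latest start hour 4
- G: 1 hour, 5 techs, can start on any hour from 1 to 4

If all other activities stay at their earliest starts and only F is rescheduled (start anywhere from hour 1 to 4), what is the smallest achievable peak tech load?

22

F@1: h1:25  h2:12  h3:12  h4:2 → peak 25
F@2: h1:22  h2:15  h3:12  h4:2 → peak 22
F@3: h1:22  h2:12  h3:15  h4:2 → peak 22
F@4: h1:22  h2:12  h3:12  h4:5 → peak 22
Best is F@2, peak 22.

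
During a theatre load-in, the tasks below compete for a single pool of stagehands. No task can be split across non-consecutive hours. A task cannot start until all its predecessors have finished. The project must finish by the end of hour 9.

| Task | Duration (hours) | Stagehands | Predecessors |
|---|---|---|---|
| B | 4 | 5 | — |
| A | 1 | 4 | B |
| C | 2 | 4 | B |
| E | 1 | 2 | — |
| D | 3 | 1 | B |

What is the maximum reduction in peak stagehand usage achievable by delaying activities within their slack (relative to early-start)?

Early-start peak: h1:7  h2:5  h3:5  h4:5  h5:9  h6:5  h7:1  h8:0  h9:0 ⇒ 9.
Leveled (B@1, A@5, C@6, E@8, D@5): h1:5  h2:5  h3:5  h4:5  h5:5  h6:5  h7:5  h8:2  h9:0 ⇒ 5.
Reduction 9 − 5 = 4.

4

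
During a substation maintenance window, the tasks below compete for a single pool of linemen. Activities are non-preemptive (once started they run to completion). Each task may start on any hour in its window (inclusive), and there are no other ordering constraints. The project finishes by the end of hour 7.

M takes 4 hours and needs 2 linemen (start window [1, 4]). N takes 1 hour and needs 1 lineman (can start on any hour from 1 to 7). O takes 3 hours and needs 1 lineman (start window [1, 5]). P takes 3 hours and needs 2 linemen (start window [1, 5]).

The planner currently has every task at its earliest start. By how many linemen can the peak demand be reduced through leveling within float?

3

Early-start peak: h1:6  h2:5  h3:5  h4:2  h5:0  h6:0  h7:0 ⇒ 6.
Leveled (M@1, N@1, O@2, P@5): h1:3  h2:3  h3:3  h4:3  h5:2  h6:2  h7:2 ⇒ 3.
Reduction 6 − 3 = 3.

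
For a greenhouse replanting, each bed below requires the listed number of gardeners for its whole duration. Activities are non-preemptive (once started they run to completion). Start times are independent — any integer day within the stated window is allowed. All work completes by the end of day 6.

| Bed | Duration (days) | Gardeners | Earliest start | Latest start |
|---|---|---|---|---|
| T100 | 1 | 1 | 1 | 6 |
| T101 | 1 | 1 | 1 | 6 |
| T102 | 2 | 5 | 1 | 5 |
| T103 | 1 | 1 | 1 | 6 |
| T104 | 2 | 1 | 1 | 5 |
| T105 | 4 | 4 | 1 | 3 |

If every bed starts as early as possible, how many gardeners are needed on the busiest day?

13

Early-start schedule: T100@1, T101@1, T102@1, T103@1, T104@1, T105@1.
Load per day: day 1: 13, day 2: 10, day 3: 4, day 4: 4, day 5: 0, day 6: 0.
Peak is 13.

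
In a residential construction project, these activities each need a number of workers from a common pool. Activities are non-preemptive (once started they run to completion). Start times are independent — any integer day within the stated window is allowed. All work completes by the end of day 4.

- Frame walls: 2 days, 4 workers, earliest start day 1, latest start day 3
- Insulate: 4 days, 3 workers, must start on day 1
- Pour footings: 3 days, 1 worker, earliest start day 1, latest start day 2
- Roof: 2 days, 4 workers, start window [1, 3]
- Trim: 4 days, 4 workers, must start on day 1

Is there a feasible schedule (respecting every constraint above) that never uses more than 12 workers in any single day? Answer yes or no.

Schedule Frame walls@1, Insulate@1, Pour footings@1, Roof@3, Trim@1: d1:12  d2:12  d3:12  d4:11 — peak 12 ≤ 12.

yes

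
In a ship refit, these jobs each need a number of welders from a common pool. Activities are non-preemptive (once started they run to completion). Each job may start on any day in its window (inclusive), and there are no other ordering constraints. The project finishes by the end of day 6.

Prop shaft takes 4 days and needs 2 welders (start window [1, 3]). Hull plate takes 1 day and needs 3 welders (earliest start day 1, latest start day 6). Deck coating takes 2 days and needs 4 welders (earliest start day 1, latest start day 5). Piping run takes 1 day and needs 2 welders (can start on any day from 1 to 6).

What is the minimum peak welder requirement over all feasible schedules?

5

Early-start (Prop shaft@1, Hull plate@1, Deck coating@1, Piping run@1) gives peak 11: d1:11  d2:6  d3:2  d4:2  d5:0  d6:0.
Shift Deck coating→5, Piping run→2.
Schedule Prop shaft@1, Hull plate@1, Deck coating@5, Piping run@2: d1:5  d2:4  d3:2  d4:2  d5:4  d6:4 — peak 5.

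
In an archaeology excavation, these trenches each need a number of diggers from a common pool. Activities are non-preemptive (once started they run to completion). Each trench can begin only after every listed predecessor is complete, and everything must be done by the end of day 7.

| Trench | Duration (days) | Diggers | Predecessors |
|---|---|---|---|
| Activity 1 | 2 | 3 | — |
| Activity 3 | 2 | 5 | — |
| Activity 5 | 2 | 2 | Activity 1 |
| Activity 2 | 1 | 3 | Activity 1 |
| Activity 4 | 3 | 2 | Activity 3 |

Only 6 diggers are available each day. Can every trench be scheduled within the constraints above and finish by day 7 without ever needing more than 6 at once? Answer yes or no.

Schedule Activity 1@1, Activity 3@3, Activity 5@5, Activity 2@7, Activity 4@5: d1:3  d2:3  d3:5  d4:5  d5:4  d6:4  d7:5 — peak 5 ≤ 6.

yes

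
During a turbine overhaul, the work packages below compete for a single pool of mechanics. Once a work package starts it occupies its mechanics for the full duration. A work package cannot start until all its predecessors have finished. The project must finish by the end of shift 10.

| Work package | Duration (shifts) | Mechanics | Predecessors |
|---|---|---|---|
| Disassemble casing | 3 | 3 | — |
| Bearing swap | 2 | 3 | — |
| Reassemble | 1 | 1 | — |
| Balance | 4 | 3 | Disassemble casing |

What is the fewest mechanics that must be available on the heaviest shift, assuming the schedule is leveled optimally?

3

Early-start (Disassemble casing@1, Bearing swap@1, Reassemble@1, Balance@4) gives peak 7: s1:7  s2:6  s3:3  s4:3  s5:3  s6:3  s7:3  s8:0  s9:0  s10:0.
Shift Bearing swap→4, Reassemble→6, Balance→7.
Schedule Disassemble casing@1, Bearing swap@4, Reassemble@6, Balance@7: s1:3  s2:3  s3:3  s4:3  s5:3  s6:1  s7:3  s8:3  s9:3  s10:3 — peak 3.
Total mechanic-shifts = 28 over 10 shifts ⇒ peak ≥ ⌈28/10⌉ = 3, so 3 is optimal.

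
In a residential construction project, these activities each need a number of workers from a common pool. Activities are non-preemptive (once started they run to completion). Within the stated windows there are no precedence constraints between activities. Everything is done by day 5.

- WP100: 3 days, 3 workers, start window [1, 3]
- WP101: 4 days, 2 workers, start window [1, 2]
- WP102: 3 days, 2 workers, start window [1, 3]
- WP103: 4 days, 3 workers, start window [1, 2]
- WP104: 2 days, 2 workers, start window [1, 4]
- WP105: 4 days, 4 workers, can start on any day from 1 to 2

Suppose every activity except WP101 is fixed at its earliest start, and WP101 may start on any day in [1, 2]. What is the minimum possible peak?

WP101@1: d1:16  d2:16  d3:14  d4:9  d5:0 → peak 16
WP101@2: d1:14  d2:16  d3:14  d4:9  d5:2 → peak 16
Best is WP101@1, peak 16.

16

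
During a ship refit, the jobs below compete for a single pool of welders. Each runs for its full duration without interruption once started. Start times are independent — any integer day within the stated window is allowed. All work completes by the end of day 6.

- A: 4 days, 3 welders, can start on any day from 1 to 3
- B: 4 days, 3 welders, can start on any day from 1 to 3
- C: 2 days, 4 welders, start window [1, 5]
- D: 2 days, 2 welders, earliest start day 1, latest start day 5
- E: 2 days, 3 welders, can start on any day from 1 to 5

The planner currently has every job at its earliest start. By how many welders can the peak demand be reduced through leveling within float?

Early-start peak: d1:15  d2:15  d3:6  d4:6  d5:0  d6:0 ⇒ 15.
Leveled (A@1, B@1, C@5, D@1, E@5): d1:8  d2:8  d3:6  d4:6  d5:7  d6:7 ⇒ 8.
Reduction 15 − 8 = 7.

7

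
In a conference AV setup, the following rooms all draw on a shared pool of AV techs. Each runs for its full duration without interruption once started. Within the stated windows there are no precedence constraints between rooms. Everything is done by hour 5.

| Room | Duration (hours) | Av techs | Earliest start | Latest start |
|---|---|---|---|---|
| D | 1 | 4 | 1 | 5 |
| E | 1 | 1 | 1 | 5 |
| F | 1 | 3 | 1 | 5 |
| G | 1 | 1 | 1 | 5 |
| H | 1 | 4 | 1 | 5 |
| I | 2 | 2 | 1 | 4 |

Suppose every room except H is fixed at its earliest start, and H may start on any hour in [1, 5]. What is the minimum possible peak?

11

H@1: h1:15  h2:2  h3:0  h4:0  h5:0 → peak 15
H@2: h1:11  h2:6  h3:0  h4:0  h5:0 → peak 11
H@3: h1:11  h2:2  h3:4  h4:0  h5:0 → peak 11
H@4: h1:11  h2:2  h3:0  h4:4  h5:0 → peak 11
H@5: h1:11  h2:2  h3:0  h4:0  h5:4 → peak 11
Best is H@2, peak 11.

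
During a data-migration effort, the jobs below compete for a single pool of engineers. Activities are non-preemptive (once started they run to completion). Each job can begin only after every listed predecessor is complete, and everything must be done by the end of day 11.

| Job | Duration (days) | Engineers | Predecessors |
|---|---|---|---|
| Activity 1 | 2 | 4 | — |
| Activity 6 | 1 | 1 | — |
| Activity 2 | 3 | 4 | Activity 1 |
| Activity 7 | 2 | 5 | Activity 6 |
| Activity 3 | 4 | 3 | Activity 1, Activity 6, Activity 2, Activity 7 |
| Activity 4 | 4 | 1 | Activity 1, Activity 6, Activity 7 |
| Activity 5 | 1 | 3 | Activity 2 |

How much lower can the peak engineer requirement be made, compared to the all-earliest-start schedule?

3

Early-start peak: d1:5  d2:9  d3:9  d4:5  d5:5  d6:7  d7:4  d8:3  d9:3  d10:0  d11:0 ⇒ 9.
Leveled (Activity 1@1, Activity 6@1, Activity 2@5, Activity 7@3, Activity 3@8, Activity 4@5, Activity 5@9): d1:5  d2:4  d3:5  d4:5  d5:5  d6:5  d7:5  d8:4  d9:6  d10:3  d11:3 ⇒ 6.
Reduction 9 − 6 = 3.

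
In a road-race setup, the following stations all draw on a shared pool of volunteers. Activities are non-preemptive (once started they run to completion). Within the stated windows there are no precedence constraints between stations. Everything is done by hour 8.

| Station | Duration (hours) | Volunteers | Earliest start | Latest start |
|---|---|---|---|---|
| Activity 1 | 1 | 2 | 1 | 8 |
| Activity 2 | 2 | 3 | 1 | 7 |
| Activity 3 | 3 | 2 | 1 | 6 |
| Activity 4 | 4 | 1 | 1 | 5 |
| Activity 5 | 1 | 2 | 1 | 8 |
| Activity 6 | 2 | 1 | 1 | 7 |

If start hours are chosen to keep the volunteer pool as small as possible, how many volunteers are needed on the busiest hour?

3

Early-start (Activity 1@1, Activity 2@1, Activity 3@1, Activity 4@1, Activity 5@1, Activity 6@1) gives peak 11: h1:11  h2:7  h3:3  h4:1  h5:0  h6:0  h7:0  h8:0.
Shift Activity 2→2, Activity 3→4, Activity 4→4, Activity 5→8, Activity 6→7.
Schedule Activity 1@1, Activity 2@2, Activity 3@4, Activity 4@4, Activity 5@8, Activity 6@7: h1:2  h2:3  h3:3  h4:3  h5:3  h6:3  h7:2  h8:3 — peak 3.
Total volunteer-hours = 22 over 8 hours ⇒ peak ≥ ⌈22/8⌉ = 3, so 3 is optimal.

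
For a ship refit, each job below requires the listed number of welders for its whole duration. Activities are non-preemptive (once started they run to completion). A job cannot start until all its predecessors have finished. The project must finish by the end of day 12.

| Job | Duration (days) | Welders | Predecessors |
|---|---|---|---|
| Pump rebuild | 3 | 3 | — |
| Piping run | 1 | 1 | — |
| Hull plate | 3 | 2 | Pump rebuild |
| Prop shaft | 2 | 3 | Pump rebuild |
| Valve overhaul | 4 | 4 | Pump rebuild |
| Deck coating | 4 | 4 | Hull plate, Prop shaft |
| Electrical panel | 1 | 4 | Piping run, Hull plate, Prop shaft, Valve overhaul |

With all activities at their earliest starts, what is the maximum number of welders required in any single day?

Early-start schedule: Pump rebuild@1, Piping run@1, Hull plate@4, Prop shaft@4, Valve overhaul@4, Deck coating@7, Electrical panel@8.
Load per day: day 1: 4, day 2: 3, day 3: 3, day 4: 9, day 5: 9, day 6: 6, day 7: 8, day 8: 8, day 9: 4, day 10: 4, day 11: 0, day 12: 0.
Peak is 9.

9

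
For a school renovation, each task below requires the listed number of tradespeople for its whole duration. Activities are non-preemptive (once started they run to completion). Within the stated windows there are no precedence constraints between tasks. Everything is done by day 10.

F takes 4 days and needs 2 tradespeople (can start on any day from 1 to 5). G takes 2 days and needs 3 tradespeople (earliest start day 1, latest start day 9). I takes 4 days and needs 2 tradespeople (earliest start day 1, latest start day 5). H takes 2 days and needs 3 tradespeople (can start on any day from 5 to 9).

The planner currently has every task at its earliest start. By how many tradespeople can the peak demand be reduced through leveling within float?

Early-start peak: d1:7  d2:7  d3:4  d4:4  d5:3  d6:3  d7:0  d8:0  d9:0  d10:0 ⇒ 7.
Leveled (F@1, G@5, I@1, H@7): d1:4  d2:4  d3:4  d4:4  d5:3  d6:3  d7:3  d8:3  d9:0  d10:0 ⇒ 4.
Reduction 7 − 4 = 3.

3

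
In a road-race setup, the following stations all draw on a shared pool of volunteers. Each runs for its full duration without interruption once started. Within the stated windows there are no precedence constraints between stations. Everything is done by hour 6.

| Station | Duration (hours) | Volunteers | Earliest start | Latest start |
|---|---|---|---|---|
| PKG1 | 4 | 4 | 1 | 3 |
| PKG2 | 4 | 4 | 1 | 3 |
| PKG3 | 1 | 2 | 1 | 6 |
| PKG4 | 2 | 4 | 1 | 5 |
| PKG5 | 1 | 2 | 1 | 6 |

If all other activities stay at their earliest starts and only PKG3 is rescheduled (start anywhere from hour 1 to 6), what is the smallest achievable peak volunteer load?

PKG3@1: h1:16  h2:12  h3:8  h4:8  h5:0  h6:0 → peak 16
PKG3@2: h1:14  h2:14  h3:8  h4:8  h5:0  h6:0 → peak 14
PKG3@3: h1:14  h2:12  h3:10  h4:8  h5:0  h6:0 → peak 14
PKG3@4: h1:14  h2:12  h3:8  h4:10  h5:0  h6:0 → peak 14
PKG3@5: h1:14  h2:12  h3:8  h4:8  h5:2  h6:0 → peak 14
PKG3@6: h1:14  h2:12  h3:8  h4:8  h5:0  h6:2 → peak 14
Best is PKG3@2, peak 14.

14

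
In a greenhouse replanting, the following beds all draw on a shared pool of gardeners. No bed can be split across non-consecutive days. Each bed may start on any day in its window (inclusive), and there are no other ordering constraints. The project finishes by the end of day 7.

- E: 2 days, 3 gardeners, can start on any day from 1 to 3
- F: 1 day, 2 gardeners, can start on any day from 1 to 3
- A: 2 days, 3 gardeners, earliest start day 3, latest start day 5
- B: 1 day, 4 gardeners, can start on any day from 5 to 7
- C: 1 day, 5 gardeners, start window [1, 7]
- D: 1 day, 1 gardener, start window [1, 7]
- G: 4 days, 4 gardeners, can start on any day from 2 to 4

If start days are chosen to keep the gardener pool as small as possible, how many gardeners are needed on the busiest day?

7

Early-start (E@1, F@1, A@3, B@5, C@1, D@1, G@2) gives peak 11: d1:11  d2:7  d3:7  d4:7  d5:8  d6:0  d7:0.
Shift B→6, C→7.
Schedule E@1, F@1, A@3, B@6, C@7, D@1, G@2: d1:6  d2:7  d3:7  d4:7  d5:4  d6:4  d7:5 — peak 7.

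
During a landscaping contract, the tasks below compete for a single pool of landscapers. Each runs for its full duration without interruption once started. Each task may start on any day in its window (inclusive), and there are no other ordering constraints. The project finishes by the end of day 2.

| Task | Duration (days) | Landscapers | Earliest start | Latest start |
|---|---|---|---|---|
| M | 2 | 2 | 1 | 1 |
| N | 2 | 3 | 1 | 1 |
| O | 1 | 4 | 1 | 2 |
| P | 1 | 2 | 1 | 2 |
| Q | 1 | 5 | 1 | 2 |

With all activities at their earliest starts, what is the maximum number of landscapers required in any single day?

16

Early-start schedule: M@1, N@1, O@1, P@1, Q@1.
Load per day: day 1: 16, day 2: 5.
Peak is 16.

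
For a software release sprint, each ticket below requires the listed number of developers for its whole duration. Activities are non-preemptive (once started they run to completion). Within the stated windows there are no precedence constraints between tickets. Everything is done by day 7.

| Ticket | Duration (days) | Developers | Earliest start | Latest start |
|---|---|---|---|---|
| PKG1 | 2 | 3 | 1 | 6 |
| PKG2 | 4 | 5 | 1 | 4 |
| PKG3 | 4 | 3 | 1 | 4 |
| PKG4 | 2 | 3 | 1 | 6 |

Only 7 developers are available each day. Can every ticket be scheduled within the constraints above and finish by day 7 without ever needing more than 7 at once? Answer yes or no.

no

The minimum achievable peak is 8; 7 < 8, so no feasible schedule stays within the cap.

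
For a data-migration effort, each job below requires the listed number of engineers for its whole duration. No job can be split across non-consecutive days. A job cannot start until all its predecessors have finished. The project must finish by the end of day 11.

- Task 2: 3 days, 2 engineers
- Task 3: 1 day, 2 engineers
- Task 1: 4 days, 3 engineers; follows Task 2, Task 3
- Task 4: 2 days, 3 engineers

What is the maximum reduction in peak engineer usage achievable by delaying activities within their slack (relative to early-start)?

4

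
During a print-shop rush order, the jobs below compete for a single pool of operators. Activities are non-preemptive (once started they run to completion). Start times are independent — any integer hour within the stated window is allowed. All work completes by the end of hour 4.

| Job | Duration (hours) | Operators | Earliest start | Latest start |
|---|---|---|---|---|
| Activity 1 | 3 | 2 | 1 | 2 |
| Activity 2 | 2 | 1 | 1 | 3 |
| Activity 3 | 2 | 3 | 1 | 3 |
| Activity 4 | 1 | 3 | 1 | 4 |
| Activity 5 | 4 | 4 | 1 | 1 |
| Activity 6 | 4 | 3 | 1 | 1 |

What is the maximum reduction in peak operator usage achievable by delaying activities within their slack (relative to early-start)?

4

Early-start peak: h1:16  h2:13  h3:9  h4:7 ⇒ 16.
Leveled (Activity 1@1, Activity 2@3, Activity 3@1, Activity 4@4, Activity 5@1, Activity 6@1): h1:12  h2:12  h3:10  h4:11 ⇒ 12.
Reduction 16 − 12 = 4.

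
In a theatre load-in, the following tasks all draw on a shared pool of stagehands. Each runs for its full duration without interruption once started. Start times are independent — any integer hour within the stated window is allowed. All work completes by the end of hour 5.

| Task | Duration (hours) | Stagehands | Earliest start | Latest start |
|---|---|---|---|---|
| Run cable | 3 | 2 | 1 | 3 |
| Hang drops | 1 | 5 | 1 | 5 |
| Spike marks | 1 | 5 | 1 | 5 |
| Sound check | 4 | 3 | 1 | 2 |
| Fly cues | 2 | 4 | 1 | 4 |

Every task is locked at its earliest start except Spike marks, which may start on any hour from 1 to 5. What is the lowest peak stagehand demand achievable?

14

Spike marks@1: h1:19  h2:9  h3:5  h4:3  h5:0 → peak 19
Spike marks@2: h1:14  h2:14  h3:5  h4:3  h5:0 → peak 14
Spike marks@3: h1:14  h2:9  h3:10  h4:3  h5:0 → peak 14
Spike marks@4: h1:14  h2:9  h3:5  h4:8  h5:0 → peak 14
Spike marks@5: h1:14  h2:9  h3:5  h4:3  h5:5 → peak 14
Best is Spike marks@2, peak 14.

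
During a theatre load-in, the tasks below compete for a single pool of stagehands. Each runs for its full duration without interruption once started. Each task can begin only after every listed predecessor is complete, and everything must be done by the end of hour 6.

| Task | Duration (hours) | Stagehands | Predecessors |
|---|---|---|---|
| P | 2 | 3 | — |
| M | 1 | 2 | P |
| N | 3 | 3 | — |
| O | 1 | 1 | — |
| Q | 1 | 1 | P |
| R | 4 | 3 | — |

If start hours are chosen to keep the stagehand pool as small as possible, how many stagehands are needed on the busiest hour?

Early-start (P@1, M@3, N@1, O@1, Q@3, R@1) gives peak 10: h1:10  h2:9  h3:9  h4:3  h5:0  h6:0.
Shift N→4, R→2.
Schedule P@1, M@3, N@4, O@1, Q@3, R@2: h1:4  h2:6  h3:6  h4:6  h5:6  h6:3 — peak 6.
Total stagehand-hours = 31 over 6 hours ⇒ peak ≥ ⌈31/6⌉ = 6, so 6 is optimal.

6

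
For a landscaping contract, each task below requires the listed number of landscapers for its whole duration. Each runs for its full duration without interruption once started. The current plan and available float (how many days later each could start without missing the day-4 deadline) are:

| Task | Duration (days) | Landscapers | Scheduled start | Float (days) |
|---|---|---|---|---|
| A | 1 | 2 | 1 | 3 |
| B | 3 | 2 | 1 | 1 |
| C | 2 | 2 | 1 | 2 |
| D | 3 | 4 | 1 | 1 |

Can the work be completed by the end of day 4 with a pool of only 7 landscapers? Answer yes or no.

no

The minimum achievable peak is 8; 7 < 8, so no feasible schedule stays within the cap.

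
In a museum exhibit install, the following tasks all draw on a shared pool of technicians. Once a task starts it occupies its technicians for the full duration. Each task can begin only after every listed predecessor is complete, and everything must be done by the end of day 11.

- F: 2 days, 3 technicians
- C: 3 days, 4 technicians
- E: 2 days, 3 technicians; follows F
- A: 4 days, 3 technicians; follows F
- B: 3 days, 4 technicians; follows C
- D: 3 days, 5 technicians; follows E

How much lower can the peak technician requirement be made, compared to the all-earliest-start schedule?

Early-start peak: d1:7  d2:7  d3:10  d4:10  d5:12  d6:12  d7:5  d8:0  d9:0  d10:0  d11:0 ⇒ 12.
Leveled (F@1, C@1, E@3, A@4, B@5, D@8): d1:7  d2:7  d3:7  d4:6  d5:7  d6:7  d7:7  d8:5  d9:5  d10:5  d11:0 ⇒ 7.
Reduction 12 − 7 = 5.

5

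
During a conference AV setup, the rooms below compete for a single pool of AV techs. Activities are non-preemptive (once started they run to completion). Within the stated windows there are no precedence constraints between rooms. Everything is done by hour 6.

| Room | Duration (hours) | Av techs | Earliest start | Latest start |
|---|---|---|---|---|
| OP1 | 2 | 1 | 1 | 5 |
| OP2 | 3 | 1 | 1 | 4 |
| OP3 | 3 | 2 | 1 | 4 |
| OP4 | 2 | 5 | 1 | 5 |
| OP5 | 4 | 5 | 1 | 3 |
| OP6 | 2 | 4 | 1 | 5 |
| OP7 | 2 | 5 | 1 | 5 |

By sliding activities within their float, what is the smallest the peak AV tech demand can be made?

11

Early-start (OP1@1, OP2@1, OP3@1, OP4@1, OP5@1, OP6@1, OP7@1) gives peak 23: h1:23  h2:23  h3:8  h4:5  h5:0  h6:0.
Shift OP2→4, OP5→3, OP6→3, OP7→5.
Schedule OP1@1, OP2@4, OP3@1, OP4@1, OP5@3, OP6@3, OP7@5: h1:8  h2:8  h3:11  h4:10  h5:11  h6:11 — peak 11.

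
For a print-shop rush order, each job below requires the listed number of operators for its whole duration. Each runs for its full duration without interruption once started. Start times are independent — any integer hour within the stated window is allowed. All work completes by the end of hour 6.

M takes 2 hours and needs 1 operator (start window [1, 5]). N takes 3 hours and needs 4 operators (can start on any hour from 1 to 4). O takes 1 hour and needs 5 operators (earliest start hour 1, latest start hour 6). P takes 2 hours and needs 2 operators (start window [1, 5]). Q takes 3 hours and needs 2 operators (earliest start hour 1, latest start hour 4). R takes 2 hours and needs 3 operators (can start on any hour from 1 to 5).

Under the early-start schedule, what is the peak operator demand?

17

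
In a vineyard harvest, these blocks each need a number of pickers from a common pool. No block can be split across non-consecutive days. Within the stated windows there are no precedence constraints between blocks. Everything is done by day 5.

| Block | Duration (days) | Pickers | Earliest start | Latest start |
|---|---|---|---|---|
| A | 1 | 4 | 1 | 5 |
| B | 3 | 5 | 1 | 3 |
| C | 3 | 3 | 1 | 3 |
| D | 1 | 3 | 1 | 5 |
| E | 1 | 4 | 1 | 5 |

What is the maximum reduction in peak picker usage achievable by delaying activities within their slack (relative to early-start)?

Early-start peak: d1:19  d2:8  d3:8  d4:0  d5:0 ⇒ 19.
Leveled (A@1, B@2, C@1, D@4, E@5): d1:7  d2:8  d3:8  d4:8  d5:4 ⇒ 8.
Reduction 19 − 8 = 11.

11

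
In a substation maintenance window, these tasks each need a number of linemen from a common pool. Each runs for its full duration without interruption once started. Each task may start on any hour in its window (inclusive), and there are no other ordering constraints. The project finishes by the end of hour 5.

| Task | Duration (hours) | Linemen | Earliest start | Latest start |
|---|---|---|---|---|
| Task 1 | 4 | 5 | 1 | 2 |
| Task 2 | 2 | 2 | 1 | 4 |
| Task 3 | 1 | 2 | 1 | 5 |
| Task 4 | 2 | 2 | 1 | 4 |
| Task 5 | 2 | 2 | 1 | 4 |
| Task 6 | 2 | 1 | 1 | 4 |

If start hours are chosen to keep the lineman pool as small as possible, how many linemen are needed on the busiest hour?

Early-start (Task 1@1, Task 2@1, Task 3@1, Task 4@1, Task 5@1, Task 6@1) gives peak 14: h1:14  h2:12  h3:5  h4:5  h5:0.
Shift Task 4→2, Task 5→3, Task 6→4.
Schedule Task 1@1, Task 2@1, Task 3@1, Task 4@2, Task 5@3, Task 6@4: h1:9  h2:9  h3:9  h4:8  h5:1 — peak 9.

9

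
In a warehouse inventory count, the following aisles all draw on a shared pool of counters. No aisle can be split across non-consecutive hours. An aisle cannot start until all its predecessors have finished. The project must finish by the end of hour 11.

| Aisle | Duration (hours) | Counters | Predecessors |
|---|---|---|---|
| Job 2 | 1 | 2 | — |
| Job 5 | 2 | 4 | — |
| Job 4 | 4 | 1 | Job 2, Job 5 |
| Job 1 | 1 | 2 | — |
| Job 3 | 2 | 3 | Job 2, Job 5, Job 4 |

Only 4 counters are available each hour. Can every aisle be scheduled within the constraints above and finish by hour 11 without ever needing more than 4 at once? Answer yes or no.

yes

Schedule Job 2@1, Job 5@2, Job 4@4, Job 1@1, Job 3@8: h1:4  h2:4  h3:4  h4:1  h5:1  h6:1  h7:1  h8:3  h9:3  h10:0  h11:0 — peak 4 ≤ 4.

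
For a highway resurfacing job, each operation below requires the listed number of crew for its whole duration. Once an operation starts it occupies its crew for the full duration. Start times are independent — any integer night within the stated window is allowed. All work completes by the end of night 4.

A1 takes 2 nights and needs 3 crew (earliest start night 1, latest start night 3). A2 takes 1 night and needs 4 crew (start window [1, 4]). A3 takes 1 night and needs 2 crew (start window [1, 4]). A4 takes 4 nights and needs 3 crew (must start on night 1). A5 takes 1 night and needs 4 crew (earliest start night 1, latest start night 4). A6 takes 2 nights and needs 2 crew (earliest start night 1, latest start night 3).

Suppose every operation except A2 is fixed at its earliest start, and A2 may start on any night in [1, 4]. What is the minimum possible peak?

14

A2@1: n1:18  n2:8  n3:3  n4:3 → peak 18
A2@2: n1:14  n2:12  n3:3  n4:3 → peak 14
A2@3: n1:14  n2:8  n3:7  n4:3 → peak 14
A2@4: n1:14  n2:8  n3:3  n4:7 → peak 14
Best is A2@2, peak 14.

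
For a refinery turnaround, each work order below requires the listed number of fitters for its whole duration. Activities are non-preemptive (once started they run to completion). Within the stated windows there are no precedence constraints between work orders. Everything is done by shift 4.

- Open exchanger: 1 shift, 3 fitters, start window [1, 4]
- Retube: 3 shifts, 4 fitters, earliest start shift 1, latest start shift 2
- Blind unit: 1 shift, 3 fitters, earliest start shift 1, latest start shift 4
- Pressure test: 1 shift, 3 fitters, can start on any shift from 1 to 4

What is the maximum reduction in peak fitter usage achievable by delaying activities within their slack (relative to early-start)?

Early-start peak: s1:13  s2:4  s3:4  s4:0 ⇒ 13.
Leveled (Open exchanger@1, Retube@1, Blind unit@2, Pressure test@3): s1:7  s2:7  s3:7  s4:0 ⇒ 7.
Reduction 13 − 7 = 6.

6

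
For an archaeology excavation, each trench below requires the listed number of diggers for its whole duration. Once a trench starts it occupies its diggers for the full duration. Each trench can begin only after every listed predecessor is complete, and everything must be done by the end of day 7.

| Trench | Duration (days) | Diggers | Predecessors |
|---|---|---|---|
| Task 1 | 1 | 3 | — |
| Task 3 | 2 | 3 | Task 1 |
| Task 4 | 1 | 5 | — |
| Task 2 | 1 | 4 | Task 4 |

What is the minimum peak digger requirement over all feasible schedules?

5

Early-start (Task 1@1, Task 3@2, Task 4@1, Task 2@2) gives peak 8: d1:8  d2:7  d3:3  d4:0  d5:0  d6:0  d7:0.
Shift Task 4→4, Task 2→5.
Schedule Task 1@1, Task 3@2, Task 4@4, Task 2@5: d1:3  d2:3  d3:3  d4:5  d5:4  d6:0  d7:0 — peak 5.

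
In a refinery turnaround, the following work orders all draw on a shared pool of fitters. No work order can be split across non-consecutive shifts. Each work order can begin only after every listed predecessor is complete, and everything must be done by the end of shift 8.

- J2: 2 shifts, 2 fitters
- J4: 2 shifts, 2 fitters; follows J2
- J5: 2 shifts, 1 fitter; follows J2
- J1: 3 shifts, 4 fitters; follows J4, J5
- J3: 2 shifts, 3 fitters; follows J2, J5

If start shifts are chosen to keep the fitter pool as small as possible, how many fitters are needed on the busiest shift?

7

Schedule J2@1, J4@3, J5@3, J1@5, J3@5: s1:2  s2:2  s3:3  s4:3  s5:7  s6:7  s7:4  s8:0 — peak 7.
No arrangement of the 15 feasible schedules does better.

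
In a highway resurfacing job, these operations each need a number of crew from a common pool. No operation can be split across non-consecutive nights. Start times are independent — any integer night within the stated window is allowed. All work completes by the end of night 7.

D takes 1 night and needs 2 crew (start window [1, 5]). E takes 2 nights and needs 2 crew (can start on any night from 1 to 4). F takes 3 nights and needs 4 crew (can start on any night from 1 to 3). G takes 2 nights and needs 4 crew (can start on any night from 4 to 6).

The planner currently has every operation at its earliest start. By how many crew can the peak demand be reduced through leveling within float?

Early-start peak: n1:8  n2:6  n3:4  n4:4  n5:4  n6:0  n7:0 ⇒ 8.
Leveled (D@1, E@1, F@3, G@6): n1:4  n2:2  n3:4  n4:4  n5:4  n6:4  n7:4 ⇒ 4.
Reduction 8 − 4 = 4.

4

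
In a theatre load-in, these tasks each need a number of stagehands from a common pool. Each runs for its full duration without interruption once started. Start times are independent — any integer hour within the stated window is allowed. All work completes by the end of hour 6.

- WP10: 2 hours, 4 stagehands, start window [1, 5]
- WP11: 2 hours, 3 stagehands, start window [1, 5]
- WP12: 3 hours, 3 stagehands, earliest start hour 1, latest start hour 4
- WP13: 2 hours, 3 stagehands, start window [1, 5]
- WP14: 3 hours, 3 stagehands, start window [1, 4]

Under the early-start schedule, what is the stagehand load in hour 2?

16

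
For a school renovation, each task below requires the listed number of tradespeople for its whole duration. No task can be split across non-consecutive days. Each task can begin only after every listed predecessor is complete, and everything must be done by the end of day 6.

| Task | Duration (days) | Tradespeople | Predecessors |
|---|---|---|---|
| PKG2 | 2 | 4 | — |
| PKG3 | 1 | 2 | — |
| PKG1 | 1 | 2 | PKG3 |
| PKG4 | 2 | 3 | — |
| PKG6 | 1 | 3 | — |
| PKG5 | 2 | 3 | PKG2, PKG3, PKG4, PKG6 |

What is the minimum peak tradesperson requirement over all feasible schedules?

6

Early-start (PKG2@1, PKG3@1, PKG1@2, PKG4@1, PKG6@1, PKG5@3) gives peak 12: d1:12  d2:9  d3:3  d4:3  d5:0  d6:0.
Shift PKG4→3, PKG6→3, PKG5→5.
Schedule PKG2@1, PKG3@1, PKG1@2, PKG4@3, PKG6@3, PKG5@5: d1:6  d2:6  d3:6  d4:3  d5:3  d6:3 — peak 6.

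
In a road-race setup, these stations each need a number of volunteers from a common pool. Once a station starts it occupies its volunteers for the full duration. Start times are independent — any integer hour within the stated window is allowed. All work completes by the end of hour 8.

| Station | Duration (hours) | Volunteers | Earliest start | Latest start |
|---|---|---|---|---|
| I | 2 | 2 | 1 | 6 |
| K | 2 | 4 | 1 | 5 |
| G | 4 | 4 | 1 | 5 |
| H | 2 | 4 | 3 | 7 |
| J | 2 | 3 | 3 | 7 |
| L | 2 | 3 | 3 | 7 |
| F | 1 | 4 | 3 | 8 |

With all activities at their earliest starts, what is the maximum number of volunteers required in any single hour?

18

Early-start schedule: I@1, K@1, G@1, H@3, J@3, L@3, F@3.
Load per hour: hour 1: 10, hour 2: 10, hour 3: 18, hour 4: 14, hour 5: 0, hour 6: 0, hour 7: 0, hour 8: 0.
Peak is 18.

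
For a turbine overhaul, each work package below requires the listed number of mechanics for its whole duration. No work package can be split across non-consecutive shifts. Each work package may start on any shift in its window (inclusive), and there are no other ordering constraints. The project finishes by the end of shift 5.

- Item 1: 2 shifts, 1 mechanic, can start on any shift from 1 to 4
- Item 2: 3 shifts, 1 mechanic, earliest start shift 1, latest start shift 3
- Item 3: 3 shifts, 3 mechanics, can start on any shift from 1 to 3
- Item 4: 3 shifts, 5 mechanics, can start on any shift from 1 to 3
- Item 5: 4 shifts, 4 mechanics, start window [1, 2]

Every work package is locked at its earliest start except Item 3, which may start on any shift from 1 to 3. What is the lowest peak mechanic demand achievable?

13

Item 3@1: s1:14  s2:14  s3:13  s4:4  s5:0 → peak 14
Item 3@2: s1:11  s2:14  s3:13  s4:7  s5:0 → peak 14
Item 3@3: s1:11  s2:11  s3:13  s4:7  s5:3 → peak 13
Best is Item 3@3, peak 13.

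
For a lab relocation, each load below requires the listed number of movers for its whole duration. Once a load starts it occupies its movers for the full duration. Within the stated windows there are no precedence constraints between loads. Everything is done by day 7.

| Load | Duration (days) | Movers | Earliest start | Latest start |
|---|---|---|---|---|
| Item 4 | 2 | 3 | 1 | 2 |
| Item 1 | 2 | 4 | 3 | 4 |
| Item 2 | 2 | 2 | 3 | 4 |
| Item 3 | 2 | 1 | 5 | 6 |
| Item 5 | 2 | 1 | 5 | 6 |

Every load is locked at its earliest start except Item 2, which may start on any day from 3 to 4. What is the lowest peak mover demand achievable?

6

Item 2@3: d1:3  d2:3  d3:6  d4:6  d5:2  d6:2  d7:0 → peak 6
Item 2@4: d1:3  d2:3  d3:4  d4:6  d5:4  d6:2  d7:0 → peak 6
Best is Item 2@3, peak 6.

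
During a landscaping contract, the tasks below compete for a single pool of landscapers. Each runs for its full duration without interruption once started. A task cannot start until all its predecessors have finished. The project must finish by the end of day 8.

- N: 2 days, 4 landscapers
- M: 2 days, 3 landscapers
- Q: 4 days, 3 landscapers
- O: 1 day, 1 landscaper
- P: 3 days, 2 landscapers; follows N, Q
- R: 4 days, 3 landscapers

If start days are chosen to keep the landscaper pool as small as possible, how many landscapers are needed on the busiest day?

7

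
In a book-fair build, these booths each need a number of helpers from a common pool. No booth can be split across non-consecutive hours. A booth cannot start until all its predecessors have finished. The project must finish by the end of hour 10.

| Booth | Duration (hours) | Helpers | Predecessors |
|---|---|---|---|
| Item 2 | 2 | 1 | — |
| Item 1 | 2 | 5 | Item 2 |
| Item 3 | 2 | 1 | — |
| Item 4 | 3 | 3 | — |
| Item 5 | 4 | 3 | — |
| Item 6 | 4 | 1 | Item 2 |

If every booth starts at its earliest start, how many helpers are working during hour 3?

12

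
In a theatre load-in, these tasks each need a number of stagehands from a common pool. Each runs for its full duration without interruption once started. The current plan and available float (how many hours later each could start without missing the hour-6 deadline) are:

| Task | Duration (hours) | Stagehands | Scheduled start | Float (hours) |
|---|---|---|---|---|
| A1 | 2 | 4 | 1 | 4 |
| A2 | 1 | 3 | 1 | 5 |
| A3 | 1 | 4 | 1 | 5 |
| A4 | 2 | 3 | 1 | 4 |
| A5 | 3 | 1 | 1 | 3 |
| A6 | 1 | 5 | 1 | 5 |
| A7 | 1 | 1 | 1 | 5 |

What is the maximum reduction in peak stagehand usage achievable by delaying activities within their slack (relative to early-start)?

Early-start peak: h1:21  h2:8  h3:1  h4:0  h5:0  h6:0 ⇒ 21.
Leveled (A1@1, A2@3, A3@5, A4@3, A5@4, A6@6, A7@1): h1:5  h2:4  h3:6  h4:4  h5:5  h6:6 ⇒ 6.
Reduction 21 − 6 = 15.

15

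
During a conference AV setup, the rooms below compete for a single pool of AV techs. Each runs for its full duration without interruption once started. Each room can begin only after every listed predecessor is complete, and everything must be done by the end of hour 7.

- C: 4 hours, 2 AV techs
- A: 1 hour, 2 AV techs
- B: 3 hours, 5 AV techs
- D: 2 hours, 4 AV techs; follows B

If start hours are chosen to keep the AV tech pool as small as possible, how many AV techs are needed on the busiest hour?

Early-start (C@1, A@1, B@1, D@4) gives peak 9: h1:9  h2:7  h3:7  h4:6  h5:4  h6:0  h7:0.
Shift C→4, A→4, D→5.
Schedule C@4, A@4, B@1, D@5: h1:5  h2:5  h3:5  h4:4  h5:6  h6:6  h7:2 — peak 6.

6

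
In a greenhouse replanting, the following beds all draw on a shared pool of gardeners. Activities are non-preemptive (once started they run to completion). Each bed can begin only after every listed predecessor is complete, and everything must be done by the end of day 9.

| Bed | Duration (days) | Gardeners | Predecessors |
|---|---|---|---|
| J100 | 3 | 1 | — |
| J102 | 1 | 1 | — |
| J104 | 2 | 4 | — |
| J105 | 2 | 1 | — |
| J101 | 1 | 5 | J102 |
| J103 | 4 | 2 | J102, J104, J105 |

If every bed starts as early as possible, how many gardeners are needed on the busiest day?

11

Early-start schedule: J100@1, J102@1, J104@1, J105@1, J101@2, J103@3.
Load per day: day 1: 7, day 2: 11, day 3: 3, day 4: 2, day 5: 2, day 6: 2, day 7: 0, day 8: 0, day 9: 0.
Peak is 11.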